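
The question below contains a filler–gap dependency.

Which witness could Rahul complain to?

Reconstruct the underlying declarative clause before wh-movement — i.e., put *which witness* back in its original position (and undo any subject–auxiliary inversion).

'which witness' is the object of the preposition 'to'. Fronting leaves a gap immediately after 'to':
Which witness could Rahul complain to ___?

Rahul could complain to which witness.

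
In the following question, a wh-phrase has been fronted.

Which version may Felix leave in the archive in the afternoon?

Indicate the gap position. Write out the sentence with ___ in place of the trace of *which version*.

Underlying clause: Felix may leave which version in the archive in the afternoon.
'which version' is the direct object of 'leave'. The gap is right after 'leave'.

Which version may Felix leave ___ in the archive in the afternoon?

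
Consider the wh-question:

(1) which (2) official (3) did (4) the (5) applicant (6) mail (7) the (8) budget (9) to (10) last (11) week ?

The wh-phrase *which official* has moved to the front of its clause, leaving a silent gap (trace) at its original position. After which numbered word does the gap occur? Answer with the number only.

9

Pre-movement form: The applicant did mail the budget to which official last week.
'which official' functions as the object of the preposition 'to' (recipient of 'mail'). Fronting leaves a gap immediately after 'to':
Which official did the applicant mail the budget to ___ last week?
'to' is word 9.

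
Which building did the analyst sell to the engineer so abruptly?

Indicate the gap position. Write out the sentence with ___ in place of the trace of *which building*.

Which building did the analyst sell ___ to the engineer so abruptly?

In situ: The analyst did sell which building to the engineer so abruptly.
The filler 'which building' is interpreted as the direct object of 'sell'. The gap is right after 'sell'.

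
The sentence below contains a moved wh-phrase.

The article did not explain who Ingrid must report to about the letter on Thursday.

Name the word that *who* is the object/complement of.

Underlying clause: Ingrid must report to who about the letter on Thursday.
'who' functions as the object of the preposition 'to'. Fronting leaves a gap immediately after 'to':
The article did not explain who Ingrid must report to ___ about the letter on Thursday.

to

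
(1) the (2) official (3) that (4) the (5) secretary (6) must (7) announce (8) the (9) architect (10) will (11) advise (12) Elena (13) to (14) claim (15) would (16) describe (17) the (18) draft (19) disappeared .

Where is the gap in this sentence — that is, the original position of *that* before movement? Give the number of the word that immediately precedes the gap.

'that' is the subject of the clause embedded under 'claim'. It moves to the left edge, and the trace sits right after 'claim':
The official that the secretary must announce the architect will advise Elena to claim ___ would describe the draft disappeared.
'claim' is word 14.

14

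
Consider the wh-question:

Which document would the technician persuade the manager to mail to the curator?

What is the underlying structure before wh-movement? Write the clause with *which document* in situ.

The filler 'which document' is interpreted as the direct object of 'mail'. Wh-movement fronts it, leaving a gap right after 'mail':
Which document would the technician persuade the manager to mail ___ to the curator?

The technician would persuade the manager to mail which document to the curator.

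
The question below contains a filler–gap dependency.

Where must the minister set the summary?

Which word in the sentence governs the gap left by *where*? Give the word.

set

Underlying clause: The minister must set the summary where.
'where' is the locative complement of 'set'. Wh-movement fronts it, leaving a gap right after 'summary':
Where must the minister set the summary ___?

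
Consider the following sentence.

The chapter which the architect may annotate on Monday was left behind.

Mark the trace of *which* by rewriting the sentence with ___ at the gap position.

The filler 'which' is interpreted as the direct object of 'annotate'. The gap is right after 'annotate'.

The chapter which the architect may annotate ___ on Monday was left behind.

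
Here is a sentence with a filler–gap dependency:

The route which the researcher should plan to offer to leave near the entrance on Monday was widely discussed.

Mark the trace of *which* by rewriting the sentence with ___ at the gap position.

The route which the researcher should plan to offer to leave ___ near the entrance on Monday was widely discussed.

The filler 'which' is interpreted as the direct object of 'leave'. The gap is right after 'leave'.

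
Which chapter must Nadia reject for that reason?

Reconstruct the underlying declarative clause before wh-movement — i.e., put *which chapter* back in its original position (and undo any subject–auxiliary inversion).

The filler 'which chapter' is interpreted as the direct object of 'reject'. It moves to the left edge, and the trace sits right after 'reject':
Which chapter must Nadia reject ___ for that reason?

Nadia must reject which chapter for that reason.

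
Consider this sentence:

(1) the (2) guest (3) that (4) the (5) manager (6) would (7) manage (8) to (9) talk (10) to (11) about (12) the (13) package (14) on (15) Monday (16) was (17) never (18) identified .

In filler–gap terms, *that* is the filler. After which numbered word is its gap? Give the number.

10

'that' is the object of the preposition 'to'. Fronting leaves a gap immediately after 'to':
The guest that the manager would manage to talk to ___ about the package on Monday was never identified.
'to' is word 10.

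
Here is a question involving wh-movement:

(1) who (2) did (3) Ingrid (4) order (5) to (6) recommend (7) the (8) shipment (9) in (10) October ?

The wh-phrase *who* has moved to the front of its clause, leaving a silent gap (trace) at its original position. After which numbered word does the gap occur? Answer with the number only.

4

Before movement: Ingrid did order who to recommend the shipment in October.
'who' is the direct object of 'order'. It moves to the left edge, and the trace sits right after 'order':
Who did Ingrid order ___ to recommend the shipment in October?
'order' is word 4.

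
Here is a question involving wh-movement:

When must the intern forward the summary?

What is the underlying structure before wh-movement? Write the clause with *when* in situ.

The intern must forward the summary when.

'when' functions as the temporal adjunct. Wh-movement fronts it, leaving a gap right after 'summary':
When must the intern forward the summary ___?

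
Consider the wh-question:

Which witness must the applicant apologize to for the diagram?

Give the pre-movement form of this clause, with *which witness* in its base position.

'which witness' functions as the object of the preposition 'to'. Wh-movement fronts it, leaving a gap right after 'to':
Which witness must the applicant apologize to ___ for the diagram?

The applicant must apologize to which witness for the diagram.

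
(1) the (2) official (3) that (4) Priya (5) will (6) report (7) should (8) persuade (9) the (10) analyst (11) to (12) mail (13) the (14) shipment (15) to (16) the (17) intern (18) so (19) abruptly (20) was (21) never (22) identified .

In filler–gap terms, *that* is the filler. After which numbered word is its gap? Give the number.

6

'that' functions as the subject of the clause embedded under 'report'. Fronting leaves a gap immediately after 'report':
The official that Priya will report ___ should persuade the analyst to mail the shipment to the intern so abruptly was never identified.
'report' is word 6.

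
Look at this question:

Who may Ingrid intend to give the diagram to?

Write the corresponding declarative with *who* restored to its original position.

Ingrid may intend to give the diagram to who.

'who' is the object of the preposition 'to' (recipient of 'give'). Fronting leaves a gap immediately after 'to':
Who may Ingrid intend to give the diagram to ___?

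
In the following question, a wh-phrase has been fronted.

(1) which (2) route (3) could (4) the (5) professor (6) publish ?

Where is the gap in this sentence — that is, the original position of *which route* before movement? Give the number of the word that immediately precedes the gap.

Pre-movement form: The professor could publish which route.
The filler 'which route' is interpreted as the direct object of 'publish'. Wh-movement fronts it, leaving a gap right after 'publish':
Which route could the professor publish ___?
'publish' is word 6.

6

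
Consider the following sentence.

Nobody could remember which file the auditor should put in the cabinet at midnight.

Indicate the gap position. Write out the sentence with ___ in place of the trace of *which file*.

In situ: The auditor should put which file in the cabinet at midnight.
'which file' functions as the direct object of 'put'. The gap is right after 'put'.

Nobody could remember which file the auditor should put ___ in the cabinet at midnight.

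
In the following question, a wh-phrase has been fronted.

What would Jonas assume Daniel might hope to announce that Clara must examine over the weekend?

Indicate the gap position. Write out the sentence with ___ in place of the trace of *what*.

What would Jonas assume Daniel might hope to announce that Clara must examine ___ over the weekend?

Pre-movement form: Jonas would assume Daniel might hope to announce that Clara must examine what over the weekend.
'what' is the direct object of 'examine'. The gap is right after 'examine'.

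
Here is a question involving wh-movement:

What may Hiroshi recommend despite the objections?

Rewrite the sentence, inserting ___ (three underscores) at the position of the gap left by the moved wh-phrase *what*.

What may Hiroshi recommend ___ despite the objections?

In situ: Hiroshi may recommend what despite the objections.
The filler 'what' is interpreted as the direct object of 'recommend'. The gap is right after 'recommend'.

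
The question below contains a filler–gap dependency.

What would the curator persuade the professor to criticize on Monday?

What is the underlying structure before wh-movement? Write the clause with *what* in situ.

'what' is the direct object of 'criticize'. It moves to the left edge, and the trace sits right after 'criticize':
What would the curator persuade the professor to criticize ___ on Monday?

The curator would persuade the professor to criticize what on Monday.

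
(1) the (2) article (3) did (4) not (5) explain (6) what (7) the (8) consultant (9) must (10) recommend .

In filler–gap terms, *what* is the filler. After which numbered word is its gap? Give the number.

10

Pre-movement form: The consultant must recommend what.
'what' functions as the direct object of 'recommend'. Wh-movement fronts it, leaving a gap right after 'recommend':
The article did not explain what the consultant must recommend ___.
'recommend' is word 10.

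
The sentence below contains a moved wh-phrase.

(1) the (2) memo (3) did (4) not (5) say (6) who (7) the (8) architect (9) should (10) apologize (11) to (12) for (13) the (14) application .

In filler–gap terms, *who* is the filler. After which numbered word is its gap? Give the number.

11

Pre-movement form: The architect should apologize to who for the application.
'who' is the object of the preposition 'to'. It moves to the left edge, and the trace sits right after 'to':
The memo did not say who the architect should apologize to ___ for the application.
'to' is word 11.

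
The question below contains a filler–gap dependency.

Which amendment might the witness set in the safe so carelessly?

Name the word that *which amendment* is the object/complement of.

In situ: The witness might set which amendment in the safe so carelessly.
'which amendment' functions as the direct object of 'set'. Wh-movement fronts it, leaving a gap right after 'set':
Which amendment might the witness set ___ in the safe so carelessly?

set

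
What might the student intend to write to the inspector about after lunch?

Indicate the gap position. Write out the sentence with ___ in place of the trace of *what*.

Underlying clause: The student might intend to write to the inspector about what after lunch.
The filler 'what' is interpreted as the object of the preposition 'about'. The gap is right after 'about'.

What might the student intend to write to the inspector about ___ after lunch?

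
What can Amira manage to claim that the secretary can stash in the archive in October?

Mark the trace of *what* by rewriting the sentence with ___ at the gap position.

What can Amira manage to claim that the secretary can stash ___ in the archive in October?

Underlying clause: Amira can manage to claim that the secretary can stash what in the archive in October.
The filler 'what' is interpreted as the direct object of 'stash'. The gap is right after 'stash'.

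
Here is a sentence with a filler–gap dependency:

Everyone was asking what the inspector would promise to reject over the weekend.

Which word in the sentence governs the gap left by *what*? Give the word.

reject

Underlying clause: The inspector would promise to reject what over the weekend.
'what' is the direct object of 'reject'. Wh-movement fronts it, leaving a gap right after 'reject':
Everyone was asking what the inspector would promise to reject ___ over the weekend.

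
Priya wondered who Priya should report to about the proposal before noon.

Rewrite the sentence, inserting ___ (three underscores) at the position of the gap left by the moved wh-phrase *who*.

Before movement: Priya should report to who about the proposal before noon.
'who' functions as the object of the preposition 'to'. The gap is right after 'to'.

Priya wondered who Priya should report to ___ about the proposal before noon.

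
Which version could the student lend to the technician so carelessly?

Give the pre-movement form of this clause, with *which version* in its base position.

The filler 'which version' is interpreted as the direct object of 'lend'. It moves to the left edge, and the trace sits right after 'lend':
Which version could the student lend ___ to the technician so carelessly?

The student could lend which version to the technician so carelessly.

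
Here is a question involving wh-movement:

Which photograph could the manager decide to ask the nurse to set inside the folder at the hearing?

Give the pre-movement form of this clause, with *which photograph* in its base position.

'which photograph' is the direct object of 'set'. Wh-movement fronts it, leaving a gap right after 'set':
Which photograph could the manager decide to ask the nurse to set ___ inside the folder at the hearing?

The manager could decide to ask the nurse to set which photograph inside the folder at the hearing.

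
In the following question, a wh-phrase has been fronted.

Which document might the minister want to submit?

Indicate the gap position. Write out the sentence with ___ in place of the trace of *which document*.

Underlying clause: The minister might want to submit which document.
'which document' is the direct object of 'submit'. The gap is right after 'submit'.

Which document might the minister want to submit ___?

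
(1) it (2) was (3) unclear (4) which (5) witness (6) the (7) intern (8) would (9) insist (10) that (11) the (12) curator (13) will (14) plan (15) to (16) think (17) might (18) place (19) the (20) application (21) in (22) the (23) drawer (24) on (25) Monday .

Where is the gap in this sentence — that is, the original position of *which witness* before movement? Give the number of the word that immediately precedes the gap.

Before movement: The intern would insist that the curator will plan to think which witness might place the application in the drawer on Monday.
'which witness' is the subject of the clause embedded under 'think'. Fronting leaves a gap immediately after 'think':
It was unclear which witness the intern would insist that the curator will plan to think ___ might place the application in the drawer on Monday.
'think' is word 16.

16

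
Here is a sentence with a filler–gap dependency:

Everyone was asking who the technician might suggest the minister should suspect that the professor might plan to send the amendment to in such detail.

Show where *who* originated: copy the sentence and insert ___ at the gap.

Underlying clause: The technician might suggest the minister should suspect that the professor might plan to send the amendment to who in such detail.
'who' functions as the object of the preposition 'to' (recipient of 'send'). The gap is right after 'to'.

Everyone was asking who the technician might suggest the minister should suspect that the professor might plan to send the amendment to ___ in such detail.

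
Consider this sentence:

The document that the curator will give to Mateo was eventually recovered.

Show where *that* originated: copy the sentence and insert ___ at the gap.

The document that the curator will give ___ to Mateo was eventually recovered.

'that' is the direct object of 'give'. The gap is right after 'give'.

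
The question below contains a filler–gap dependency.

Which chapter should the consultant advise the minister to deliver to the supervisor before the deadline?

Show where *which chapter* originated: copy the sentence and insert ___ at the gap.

Before movement: The consultant should advise the minister to deliver which chapter to the supervisor before the deadline.
The filler 'which chapter' is interpreted as the direct object of 'deliver'. The gap is right after 'deliver'.

Which chapter should the consultant advise the minister to deliver ___ to the supervisor before the deadline?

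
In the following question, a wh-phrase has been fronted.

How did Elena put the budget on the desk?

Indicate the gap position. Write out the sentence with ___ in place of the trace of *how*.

How did Elena put the budget on the desk ___?

Pre-movement form: Elena did put the budget on the desk how.
The filler 'how' is interpreted as the manner adjunct. The gap is right after 'desk'.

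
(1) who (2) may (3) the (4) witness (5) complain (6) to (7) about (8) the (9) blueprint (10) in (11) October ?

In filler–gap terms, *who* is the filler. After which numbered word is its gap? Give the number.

6

Underlying clause: The witness may complain to who about the blueprint in October.
'who' functions as the object of the preposition 'to'. Fronting leaves a gap immediately after 'to':
Who may the witness complain to ___ about the blueprint in October?
'to' is word 6.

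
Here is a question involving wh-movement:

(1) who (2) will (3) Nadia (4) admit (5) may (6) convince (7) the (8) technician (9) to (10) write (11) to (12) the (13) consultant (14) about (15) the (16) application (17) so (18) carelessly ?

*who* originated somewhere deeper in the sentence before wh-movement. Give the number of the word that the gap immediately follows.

Underlying clause: Nadia will admit who may convince the technician to write to the consultant about the application so carelessly.
'who' functions as the subject of the clause embedded under 'admit'. Fronting leaves a gap immediately after 'admit':
Who will Nadia admit ___ may convince the technician to write to the consultant about the application so carelessly?
'admit' is word 4.

4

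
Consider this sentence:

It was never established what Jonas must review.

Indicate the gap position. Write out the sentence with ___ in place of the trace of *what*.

It was never established what Jonas must review ___.

In situ: Jonas must review what.
'what' is the direct object of 'review'. The gap is right after 'review'.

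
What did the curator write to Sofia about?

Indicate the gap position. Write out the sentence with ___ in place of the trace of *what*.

Before movement: The curator did write to Sofia about what.
'what' functions as the object of the preposition 'about'. The gap is right after 'about'.

What did the curator write to Sofia about ___?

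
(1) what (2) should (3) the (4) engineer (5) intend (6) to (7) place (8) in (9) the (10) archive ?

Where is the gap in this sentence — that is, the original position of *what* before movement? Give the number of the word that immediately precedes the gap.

Pre-movement form: The engineer should intend to place what in the archive.
'what' is the direct object of 'place'. It moves to the left edge, and the trace sits right after 'place':
What should the engineer intend to place ___ in the archive?
'place' is word 7.

7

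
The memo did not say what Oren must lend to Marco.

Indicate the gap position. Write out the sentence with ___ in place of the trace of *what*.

Pre-movement form: Oren must lend what to Marco.
'what' is the direct object of 'lend'. The gap is right after 'lend'.

The memo did not say what Oren must lend ___ to Marco.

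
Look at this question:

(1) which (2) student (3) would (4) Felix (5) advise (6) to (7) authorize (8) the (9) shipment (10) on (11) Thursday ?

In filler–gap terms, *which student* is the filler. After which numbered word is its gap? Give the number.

In situ: Felix would advise which student to authorize the shipment on Thursday.
'which student' is the direct object of 'advise'. Wh-movement fronts it, leaving a gap right after 'advise':
Which student would Felix advise ___ to authorize the shipment on Thursday?
'advise' is word 5.

5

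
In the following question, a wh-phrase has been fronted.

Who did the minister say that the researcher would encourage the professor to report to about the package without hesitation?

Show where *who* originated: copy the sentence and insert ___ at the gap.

Underlying clause: The minister did say that the researcher would encourage the professor to report to who about the package without hesitation.
'who' functions as the object of the preposition 'to'. The gap is right after 'to'.

Who did the minister say that the researcher would encourage the professor to report to ___ about the package without hesitation?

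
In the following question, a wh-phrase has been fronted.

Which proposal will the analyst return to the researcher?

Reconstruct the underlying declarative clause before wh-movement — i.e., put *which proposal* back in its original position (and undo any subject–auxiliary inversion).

The analyst will return which proposal to the researcher.

The filler 'which proposal' is interpreted as the direct object of 'return'. Fronting leaves a gap immediately after 'return':
Which proposal will the analyst return ___ to the researcher?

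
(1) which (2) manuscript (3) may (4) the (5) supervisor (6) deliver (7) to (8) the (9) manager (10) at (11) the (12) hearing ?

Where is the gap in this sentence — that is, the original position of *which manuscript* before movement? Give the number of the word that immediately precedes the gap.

Pre-movement form: The supervisor may deliver which manuscript to the manager at the hearing.
'which manuscript' is the direct object of 'deliver'. It moves to the left edge, and the trace sits right after 'deliver':
Which manuscript may the supervisor deliver ___ to the manager at the hearing?
'deliver' is word 6.

6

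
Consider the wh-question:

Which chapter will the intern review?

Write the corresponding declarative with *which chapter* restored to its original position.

The intern will review which chapter.

'which chapter' is the direct object of 'review'. Fronting leaves a gap immediately after 'review':
Which chapter will the intern review ___?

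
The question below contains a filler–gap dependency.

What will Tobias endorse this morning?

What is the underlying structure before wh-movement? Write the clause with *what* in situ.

Tobias will endorse what this morning.

'what' is the direct object of 'endorse'. Wh-movement fronts it, leaving a gap right after 'endorse':
What will Tobias endorse ___ this morning?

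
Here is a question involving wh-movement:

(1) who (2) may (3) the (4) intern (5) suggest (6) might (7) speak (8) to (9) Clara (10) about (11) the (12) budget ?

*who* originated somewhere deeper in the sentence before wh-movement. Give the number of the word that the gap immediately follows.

Underlying clause: The intern may suggest who might speak to Clara about the budget.
'who' is the subject of the clause embedded under 'suggest'. Wh-movement fronts it, leaving a gap right after 'suggest':
Who may the intern suggest ___ might speak to Clara about the budget?
'suggest' is word 5.

5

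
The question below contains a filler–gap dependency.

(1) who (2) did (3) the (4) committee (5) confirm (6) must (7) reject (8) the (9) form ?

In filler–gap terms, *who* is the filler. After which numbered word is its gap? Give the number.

Pre-movement form: The committee did confirm who must reject the form.
'who' is the subject of the clause embedded under 'confirm'. Fronting leaves a gap immediately after 'confirm':
Who did the committee confirm ___ must reject the form?
'confirm' is word 5.

5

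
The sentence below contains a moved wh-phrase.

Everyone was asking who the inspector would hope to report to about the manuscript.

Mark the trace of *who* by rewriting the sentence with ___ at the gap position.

Everyone was asking who the inspector would hope to report to ___ about the manuscript.

In situ: The inspector would hope to report to who about the manuscript.
'who' is the object of the preposition 'to'. The gap is right after 'to'.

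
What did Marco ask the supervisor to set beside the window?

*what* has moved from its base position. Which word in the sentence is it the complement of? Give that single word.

Pre-movement form: Marco did ask the supervisor to set what beside the window.
'what' functions as the direct object of 'set'. It moves to the left edge, and the trace sits right after 'set':
What did Marco ask the supervisor to set ___ beside the window?

set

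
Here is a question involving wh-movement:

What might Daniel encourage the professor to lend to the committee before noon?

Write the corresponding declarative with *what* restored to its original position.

'what' functions as the direct object of 'lend'. It moves to the left edge, and the trace sits right after 'lend':
What might Daniel encourage the professor to lend ___ to the committee before noon?

Daniel might encourage the professor to lend what to the committee before noon.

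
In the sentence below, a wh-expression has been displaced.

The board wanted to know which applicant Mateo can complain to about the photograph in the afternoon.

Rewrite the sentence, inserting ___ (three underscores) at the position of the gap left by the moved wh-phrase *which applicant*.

In situ: Mateo can complain to which applicant about the photograph in the afternoon.
'which applicant' functions as the object of the preposition 'to'. The gap is right after 'to'.

The board wanted to know which applicant Mateo can complain to ___ about the photograph in the afternoon.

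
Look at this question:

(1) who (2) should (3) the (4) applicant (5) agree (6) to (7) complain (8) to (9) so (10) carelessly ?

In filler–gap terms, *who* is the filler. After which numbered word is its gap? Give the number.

Before movement: The applicant should agree to complain to who so carelessly.
'who' is the object of the preposition 'to'. It moves to the left edge, and the trace sits right after 'to':
Who should the applicant agree to complain to ___ so carelessly?
'to' is word 8.

8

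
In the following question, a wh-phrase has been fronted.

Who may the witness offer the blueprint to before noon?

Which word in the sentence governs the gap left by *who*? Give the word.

to

In situ: The witness may offer the blueprint to who before noon.
'who' functions as the object of the preposition 'to' (recipient of 'offer'). Wh-movement fronts it, leaving a gap right after 'to':
Who may the witness offer the blueprint to ___ before noon?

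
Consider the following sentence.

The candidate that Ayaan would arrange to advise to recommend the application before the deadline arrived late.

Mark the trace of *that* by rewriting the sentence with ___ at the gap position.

The candidate that Ayaan would arrange to advise ___ to recommend the application before the deadline arrived late.

'that' functions as the direct object of 'advise'. The gap is right after 'advise'.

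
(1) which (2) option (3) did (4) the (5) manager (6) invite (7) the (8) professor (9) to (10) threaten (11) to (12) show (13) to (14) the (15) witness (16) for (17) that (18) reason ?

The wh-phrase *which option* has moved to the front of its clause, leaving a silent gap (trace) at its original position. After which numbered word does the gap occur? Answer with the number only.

Pre-movement form: The manager did invite the professor to threaten to show which option to the witness for that reason.
'which option' functions as the direct object of 'show'. It moves to the left edge, and the trace sits right after 'show':
Which option did the manager invite the professor to threaten to show ___ to the witness for that reason?
'show' is word 12.

12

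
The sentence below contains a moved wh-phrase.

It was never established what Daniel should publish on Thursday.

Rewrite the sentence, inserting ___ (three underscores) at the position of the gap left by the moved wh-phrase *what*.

It was never established what Daniel should publish ___ on Thursday.

Underlying clause: Daniel should publish what on Thursday.
'what' is the direct object of 'publish'. The gap is right after 'publish'.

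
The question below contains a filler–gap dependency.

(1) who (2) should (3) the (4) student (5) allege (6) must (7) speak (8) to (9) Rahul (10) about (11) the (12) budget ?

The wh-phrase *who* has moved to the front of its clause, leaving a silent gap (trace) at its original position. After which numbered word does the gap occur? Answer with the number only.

5

Before movement: The student should allege who must speak to Rahul about the budget.
'who' is the subject of the clause embedded under 'allege'. Wh-movement fronts it, leaving a gap right after 'allege':
Who should the student allege ___ must speak to Rahul about the budget?
'allege' is word 5.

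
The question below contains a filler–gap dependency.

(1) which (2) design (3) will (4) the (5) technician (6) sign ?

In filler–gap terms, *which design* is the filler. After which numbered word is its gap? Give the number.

Before movement: The technician will sign which design.
'which design' is the direct object of 'sign'. It moves to the left edge, and the trace sits right after 'sign':
Which design will the technician sign ___?
'sign' is word 6.

6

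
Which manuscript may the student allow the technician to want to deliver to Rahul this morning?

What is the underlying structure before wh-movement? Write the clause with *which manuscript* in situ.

The student may allow the technician to want to deliver which manuscript to Rahul this morning.

The filler 'which manuscript' is interpreted as the direct object of 'deliver'. Wh-movement fronts it, leaving a gap right after 'deliver':
Which manuscript may the student allow the technician to want to deliver ___ to Rahul this morning?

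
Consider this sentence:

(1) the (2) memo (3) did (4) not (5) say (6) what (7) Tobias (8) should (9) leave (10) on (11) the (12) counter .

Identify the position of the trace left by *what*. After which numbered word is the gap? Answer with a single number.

Pre-movement form: Tobias should leave what on the counter.
The filler 'what' is interpreted as the direct object of 'leave'. It moves to the left edge, and the trace sits right after 'leave':
The memo did not say what Tobias should leave ___ on the counter.
'leave' is word 9.

9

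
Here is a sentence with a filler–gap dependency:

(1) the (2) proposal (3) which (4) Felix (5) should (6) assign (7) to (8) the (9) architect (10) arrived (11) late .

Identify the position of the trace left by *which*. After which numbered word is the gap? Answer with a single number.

The filler 'which' is interpreted as the direct object of 'assign'. Wh-movement fronts it, leaving a gap right after 'assign':
The proposal which Felix should assign ___ to the architect arrived late.
'assign' is word 6.

6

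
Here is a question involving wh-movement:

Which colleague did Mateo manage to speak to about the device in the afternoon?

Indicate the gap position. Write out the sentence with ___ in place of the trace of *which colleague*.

Pre-movement form: Mateo did manage to speak to which colleague about the device in the afternoon.
The filler 'which colleague' is interpreted as the object of the preposition 'to'. The gap is right after 'to'.

Which colleague did Mateo manage to speak to ___ about the device in the afternoon?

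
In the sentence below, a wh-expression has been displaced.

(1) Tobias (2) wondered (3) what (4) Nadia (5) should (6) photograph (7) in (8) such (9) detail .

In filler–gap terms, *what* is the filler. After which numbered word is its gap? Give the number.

6

Before movement: Nadia should photograph what in such detail.
'what' is the direct object of 'photograph'. Fronting leaves a gap immediately after 'photograph':
Tobias wondered what Nadia should photograph ___ in such detail.
'photograph' is word 6.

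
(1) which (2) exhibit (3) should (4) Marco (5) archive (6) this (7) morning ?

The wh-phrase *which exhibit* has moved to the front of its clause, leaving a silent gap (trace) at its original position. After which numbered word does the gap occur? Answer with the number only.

5

In situ: Marco should archive which exhibit this morning.
The filler 'which exhibit' is interpreted as the direct object of 'archive'. It moves to the left edge, and the trace sits right after 'archive':
Which exhibit should Marco archive ___ this morning?
'archive' is word 5.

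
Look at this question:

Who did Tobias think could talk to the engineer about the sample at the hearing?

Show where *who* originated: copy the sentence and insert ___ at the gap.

Who did Tobias think ___ could talk to the engineer about the sample at the hearing?

Pre-movement form: Tobias did think who could talk to the engineer about the sample at the hearing.
'who' functions as the subject of the clause embedded under 'think'. The gap is right after 'think'.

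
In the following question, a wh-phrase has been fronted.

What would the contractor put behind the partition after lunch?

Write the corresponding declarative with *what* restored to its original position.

The filler 'what' is interpreted as the direct object of 'put'. Wh-movement fronts it, leaving a gap right after 'put':
What would the contractor put ___ behind the partition after lunch?

The contractor would put what behind the partition after lunch.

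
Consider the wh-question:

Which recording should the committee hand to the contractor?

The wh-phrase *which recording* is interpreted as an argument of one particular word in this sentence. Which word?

Underlying clause: The committee should hand which recording to the contractor.
'which recording' is the direct object of 'hand'. It moves to the left edge, and the trace sits right after 'hand':
Which recording should the committee hand ___ to the contractor?

hand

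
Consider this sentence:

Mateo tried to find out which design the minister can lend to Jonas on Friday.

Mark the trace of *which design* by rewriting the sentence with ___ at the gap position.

Underlying clause: The minister can lend which design to Jonas on Friday.
'which design' functions as the direct object of 'lend'. The gap is right after 'lend'.

Mateo tried to find out which design the minister can lend ___ to Jonas on Friday.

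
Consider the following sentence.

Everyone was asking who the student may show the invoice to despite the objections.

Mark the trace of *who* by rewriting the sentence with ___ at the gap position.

Pre-movement form: The student may show the invoice to who despite the objections.
'who' functions as the object of the preposition 'to' (recipient of 'show'). The gap is right after 'to'.

Everyone was asking who the student may show the invoice to ___ despite the objections.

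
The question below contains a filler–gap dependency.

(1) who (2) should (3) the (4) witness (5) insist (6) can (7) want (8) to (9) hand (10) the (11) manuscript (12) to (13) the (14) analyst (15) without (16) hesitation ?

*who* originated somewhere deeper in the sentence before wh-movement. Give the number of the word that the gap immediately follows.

Before movement: The witness should insist who can want to hand the manuscript to the analyst without hesitation.
'who' is the subject of the clause embedded under 'insist'. Wh-movement fronts it, leaving a gap right after 'insist':
Who should the witness insist ___ can want to hand the manuscript to the analyst without hesitation?
'insist' is word 5.

5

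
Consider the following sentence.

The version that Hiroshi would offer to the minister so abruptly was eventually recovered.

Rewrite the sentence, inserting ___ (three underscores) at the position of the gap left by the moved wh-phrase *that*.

'that' is the direct object of 'offer'. The gap is right after 'offer'.

The version that Hiroshi would offer ___ to the minister so abruptly was eventually recovered.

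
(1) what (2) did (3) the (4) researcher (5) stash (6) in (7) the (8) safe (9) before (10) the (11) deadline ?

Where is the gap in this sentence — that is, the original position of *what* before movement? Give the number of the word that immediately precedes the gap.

5

In situ: The researcher did stash what in the safe before the deadline.
'what' is the direct object of 'stash'. Fronting leaves a gap immediately after 'stash':
What did the researcher stash ___ in the safe before the deadline?
'stash' is word 5.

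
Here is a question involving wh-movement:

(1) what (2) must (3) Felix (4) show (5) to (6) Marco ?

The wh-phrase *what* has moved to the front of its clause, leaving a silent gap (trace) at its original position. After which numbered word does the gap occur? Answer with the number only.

4

Before movement: Felix must show what to Marco.
'what' functions as the direct object of 'show'. Wh-movement fronts it, leaving a gap right after 'show':
What must Felix show ___ to Marco?
'show' is word 4.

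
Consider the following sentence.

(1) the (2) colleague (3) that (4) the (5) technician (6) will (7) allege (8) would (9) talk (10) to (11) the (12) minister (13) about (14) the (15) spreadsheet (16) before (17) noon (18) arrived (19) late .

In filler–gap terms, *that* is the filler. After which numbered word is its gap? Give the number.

7

The filler 'that' is interpreted as the subject of the clause embedded under 'allege'. It moves to the left edge, and the trace sits right after 'allege':
The colleague that the technician will allege ___ would talk to the minister about the spreadsheet before noon arrived late.
'allege' is word 7.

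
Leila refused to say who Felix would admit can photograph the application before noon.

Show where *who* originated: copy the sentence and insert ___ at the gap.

Pre-movement form: Felix would admit who can photograph the application before noon.
'who' is the subject of the clause embedded under 'admit'. The gap is right after 'admit'.

Leila refused to say who Felix would admit ___ can photograph the application before noon.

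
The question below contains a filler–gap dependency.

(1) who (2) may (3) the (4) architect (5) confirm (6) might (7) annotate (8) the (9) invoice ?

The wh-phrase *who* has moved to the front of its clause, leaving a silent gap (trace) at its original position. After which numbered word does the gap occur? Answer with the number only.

In situ: The architect may confirm who might annotate the invoice.
The filler 'who' is interpreted as the subject of the clause embedded under 'confirm'. It moves to the left edge, and the trace sits right after 'confirm':
Who may the architect confirm ___ might annotate the invoice?
'confirm' is word 5.

5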